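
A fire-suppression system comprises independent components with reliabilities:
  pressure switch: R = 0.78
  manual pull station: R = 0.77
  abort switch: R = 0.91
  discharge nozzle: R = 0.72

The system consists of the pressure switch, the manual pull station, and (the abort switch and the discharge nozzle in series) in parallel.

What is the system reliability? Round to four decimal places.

0.9826

Series (abort switch and discharge nozzle): 0.910000 × 0.720000 = 0.655200
Parallel (pressure switch, manual pull station, and [0.655200]): 1 − (1 − 0.780000)(1 − 0.770000)(1 − 0.655200) = 0.9826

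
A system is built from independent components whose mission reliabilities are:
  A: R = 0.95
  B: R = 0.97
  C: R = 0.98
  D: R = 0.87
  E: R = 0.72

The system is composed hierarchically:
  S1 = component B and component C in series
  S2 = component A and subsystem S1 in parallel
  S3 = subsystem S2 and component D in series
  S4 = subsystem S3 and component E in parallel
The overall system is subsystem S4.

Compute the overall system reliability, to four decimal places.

0.9630

Series (B and C): 0.970000 × 0.980000 = 0.950600
Parallel (A and [0.950600]): 1 − (1 − 0.950000)(1 − 0.950600) = 0.997530
Series ([0.997530] and D): 0.997530 × 0.870000 = 0.867851
Parallel ([0.867851] and E): 1 − (1 − 0.867851)(1 − 0.720000) = 0.9630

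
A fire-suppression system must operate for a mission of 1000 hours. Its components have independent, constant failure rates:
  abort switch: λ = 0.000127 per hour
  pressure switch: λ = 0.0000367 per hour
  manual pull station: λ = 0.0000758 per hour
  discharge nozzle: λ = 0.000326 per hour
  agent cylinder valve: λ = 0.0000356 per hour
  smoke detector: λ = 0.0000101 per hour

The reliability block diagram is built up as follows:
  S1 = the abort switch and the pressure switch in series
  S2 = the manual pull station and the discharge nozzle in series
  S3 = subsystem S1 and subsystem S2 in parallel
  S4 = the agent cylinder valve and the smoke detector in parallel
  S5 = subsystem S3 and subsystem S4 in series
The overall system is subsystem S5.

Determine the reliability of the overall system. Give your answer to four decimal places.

R(abort switch) = exp(−0.000127 × 1000) = 0.880734
R(pressure switch) = exp(−0.0000367 × 1000) = 0.963965
R(manual pull station) = exp(−0.0000758 × 1000) = 0.927002
R(discharge nozzle) = exp(−0.000326 × 1000) = 0.721805
R(agent cylinder valve) = exp(−0.0000356 × 1000) = 0.965026
R(smoke detector) = exp(−0.0000101 × 1000) = 0.989951
Series (abort switch and pressure switch): 0.880734 × 0.963965 = 0.848997
Series (manual pull station and discharge nozzle): 0.927002 × 0.721805 = 0.669115
Parallel ([0.848997] and [0.669115]): 1 − (1 − 0.848997)(1 − 0.669115) = 0.950035
Parallel (agent cylinder valve and smoke detector): 1 − (1 − 0.965026)(1 − 0.989951) = 0.999649
Series ([0.950035] and [0.999649]): 0.950035 × 0.999649 = 0.9497

0.9497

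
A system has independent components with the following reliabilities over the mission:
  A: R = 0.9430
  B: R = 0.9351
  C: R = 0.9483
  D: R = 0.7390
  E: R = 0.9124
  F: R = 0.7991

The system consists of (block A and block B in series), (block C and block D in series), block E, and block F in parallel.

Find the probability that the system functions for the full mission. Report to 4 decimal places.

Series (A and B): 0.943000 × 0.935100 = 0.881799
Series (C and D): 0.948300 × 0.739000 = 0.700794
Parallel ([0.881799], [0.700794], E, and F): 1 − (1 − 0.881799)(1 − 0.700794)(1 − 0.912400)(1 − 0.799100) = 0.9994

0.9994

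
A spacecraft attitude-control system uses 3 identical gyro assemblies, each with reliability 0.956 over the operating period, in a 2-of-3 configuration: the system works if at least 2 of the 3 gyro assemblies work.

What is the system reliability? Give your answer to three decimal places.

0.994

R = Σ_{i=2}^{3} C(3,i) p^i (1−p)^{3−i} with p = 0.956
C(3,2)·0.956^2·0.044^1 = 0.12064
C(3,3)·0.956^3·0.044^0 = 0.87372
Sum = 0.994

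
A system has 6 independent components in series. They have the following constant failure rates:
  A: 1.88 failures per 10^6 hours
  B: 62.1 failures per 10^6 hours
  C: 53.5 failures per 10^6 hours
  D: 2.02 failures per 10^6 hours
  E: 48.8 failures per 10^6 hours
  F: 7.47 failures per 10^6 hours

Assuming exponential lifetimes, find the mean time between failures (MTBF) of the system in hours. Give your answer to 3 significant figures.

5690

Series of exponential components: λ_sys = Σ λ_i
λ_sys = 0.00000188 + 0.0000621 + 0.0000535 + 0.00000202 + 0.0000488 + 0.00000747 = 1.7577e-04 /h
MTBF = 1 / λ_sys = 5690 h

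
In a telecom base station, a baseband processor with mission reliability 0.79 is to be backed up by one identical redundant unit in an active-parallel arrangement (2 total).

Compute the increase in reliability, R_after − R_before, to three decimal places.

0.166

R_before = 0.79
R_after = 1 − (1 − 0.79)^2 = 0.956
ΔR = 0.956 − 0.79 = 0.166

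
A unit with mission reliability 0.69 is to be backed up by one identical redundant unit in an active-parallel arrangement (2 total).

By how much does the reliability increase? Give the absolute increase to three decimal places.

0.214

R_before = 0.69
R_after = 1 − (1 − 0.69)^2 = 0.904
ΔR = 0.904 − 0.69 = 0.214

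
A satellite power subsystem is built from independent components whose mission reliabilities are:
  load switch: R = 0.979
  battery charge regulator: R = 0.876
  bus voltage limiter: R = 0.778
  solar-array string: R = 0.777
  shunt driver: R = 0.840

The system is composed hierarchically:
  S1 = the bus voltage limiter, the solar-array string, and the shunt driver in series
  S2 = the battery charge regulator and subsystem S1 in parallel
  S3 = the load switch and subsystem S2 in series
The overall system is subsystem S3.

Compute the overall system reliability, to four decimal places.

Series (bus voltage limiter, solar-array string, and shunt driver): 0.778000 × 0.777000 × 0.840000 = 0.507785
Parallel (battery charge regulator and [0.507785]): 1 − (1 − 0.876000)(1 − 0.507785) = 0.938965
Series (load switch and [0.938965]): 0.979000 × 0.938965 = 0.9192

0.9192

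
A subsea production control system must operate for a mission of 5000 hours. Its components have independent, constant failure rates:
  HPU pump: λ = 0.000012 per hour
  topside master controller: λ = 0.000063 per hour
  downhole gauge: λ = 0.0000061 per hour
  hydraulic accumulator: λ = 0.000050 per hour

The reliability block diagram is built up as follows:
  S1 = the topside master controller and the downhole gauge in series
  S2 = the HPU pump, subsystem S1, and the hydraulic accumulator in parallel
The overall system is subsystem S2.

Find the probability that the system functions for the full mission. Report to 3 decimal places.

R(HPU pump) = exp(−0.000012 × 5000) = 0.94176
R(topside master controller) = exp(−0.000063 × 5000) = 0.72979
R(downhole gauge) = exp(−0.0000061 × 5000) = 0.96996
R(hydraulic accumulator) = exp(−0.000050 × 5000) = 0.77880
Series (topside master controller and downhole gauge): 0.72979 × 0.96996 = 0.70787
Parallel (HPU pump, [0.70787], and hydraulic accumulator): 1 − (1 − 0.94176)(1 − 0.70787)(1 − 0.77880) = 0.996

0.996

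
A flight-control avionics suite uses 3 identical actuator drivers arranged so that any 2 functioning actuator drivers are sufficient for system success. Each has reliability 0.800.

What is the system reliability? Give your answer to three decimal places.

0.896

R = Σ_{i=2}^{3} C(3,i) p^i (1−p)^{3−i} with p = 0.800
C(3,2)·0.800^2·0.200^1 = 0.38400
C(3,3)·0.800^3·0.200^0 = 0.51200
Sum = 0.896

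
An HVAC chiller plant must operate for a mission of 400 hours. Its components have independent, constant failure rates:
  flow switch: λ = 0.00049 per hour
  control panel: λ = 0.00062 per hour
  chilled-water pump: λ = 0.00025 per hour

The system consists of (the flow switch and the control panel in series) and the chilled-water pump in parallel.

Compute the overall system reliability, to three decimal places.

R(flow switch) = exp(−0.00049 × 400) = 0.82201
R(control panel) = exp(−0.00062 × 400) = 0.78036
R(chilled-water pump) = exp(−0.00025 × 400) = 0.90484
Series (flow switch and control panel): 0.82201 × 0.78036 = 0.64146
Parallel ([0.64146] and chilled-water pump): 1 − (1 − 0.64146)(1 − 0.90484) = 0.966

0.966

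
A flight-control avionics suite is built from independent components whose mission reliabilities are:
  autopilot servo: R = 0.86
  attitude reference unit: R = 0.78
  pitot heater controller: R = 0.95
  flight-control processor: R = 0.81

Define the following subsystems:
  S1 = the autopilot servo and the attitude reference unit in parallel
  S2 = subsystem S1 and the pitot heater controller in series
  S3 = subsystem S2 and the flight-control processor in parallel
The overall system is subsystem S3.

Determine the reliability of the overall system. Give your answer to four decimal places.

Parallel (autopilot servo and attitude reference unit): 1 − (1 − 0.860000)(1 − 0.780000) = 0.969200
Series ([0.969200] and pitot heater controller): 0.969200 × 0.950000 = 0.920740
Parallel ([0.920740] and flight-control processor): 1 − (1 − 0.920740)(1 − 0.810000) = 0.9849

0.9849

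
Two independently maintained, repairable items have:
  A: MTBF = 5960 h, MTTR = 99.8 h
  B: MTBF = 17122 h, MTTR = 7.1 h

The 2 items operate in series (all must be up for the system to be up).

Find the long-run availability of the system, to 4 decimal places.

0.9831

A(A) = MTBF/(MTBF+MTTR) = 5960/(5960+99.8) = 0.983531
A(B) = MTBF/(MTBF+MTTR) = 17122/(17122+7.1) = 0.999586
Series availability: 0.983531 × 0.999586 = 0.9831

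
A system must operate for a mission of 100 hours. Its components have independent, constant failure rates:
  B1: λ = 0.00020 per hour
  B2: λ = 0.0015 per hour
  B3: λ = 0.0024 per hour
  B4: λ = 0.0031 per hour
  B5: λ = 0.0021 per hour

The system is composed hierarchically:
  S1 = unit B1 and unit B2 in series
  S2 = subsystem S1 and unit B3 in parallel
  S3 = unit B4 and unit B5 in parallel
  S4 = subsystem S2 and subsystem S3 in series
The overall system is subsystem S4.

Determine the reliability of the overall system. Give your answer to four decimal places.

0.9178

R(B1) = exp(−0.00020 × 100) = 0.980199
R(B2) = exp(−0.0015 × 100) = 0.860708
R(B3) = exp(−0.0024 × 100) = 0.786628
R(B4) = exp(−0.0031 × 100) = 0.733447
R(B5) = exp(−0.0021 × 100) = 0.810584
Series (B1 and B2): 0.980199 × 0.860708 = 0.843665
Parallel ([0.843665] and B3): 1 − (1 − 0.843665)(1 − 0.786628) = 0.966642
Parallel (B4 and B5): 1 − (1 − 0.733447)(1 − 0.810584) = 0.949511
Series ([0.966642] and [0.949511]): 0.966642 × 0.949511 = 0.9178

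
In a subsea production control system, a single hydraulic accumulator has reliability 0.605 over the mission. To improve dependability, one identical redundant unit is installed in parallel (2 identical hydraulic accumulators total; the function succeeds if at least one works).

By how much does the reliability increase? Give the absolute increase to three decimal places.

R_before = 0.605
R_after = 1 − (1 − 0.605)^2 = 0.844
ΔR = 0.844 − 0.605 = 0.239

0.239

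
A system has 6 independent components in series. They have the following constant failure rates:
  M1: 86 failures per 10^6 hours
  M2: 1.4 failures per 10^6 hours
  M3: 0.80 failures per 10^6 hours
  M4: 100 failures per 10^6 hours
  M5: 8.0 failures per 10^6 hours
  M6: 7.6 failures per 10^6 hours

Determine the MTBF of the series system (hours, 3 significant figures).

Series of exponential components: λ_sys = Σ λ_i
λ_sys = 0.000086 + 0.0000014 + 0.00000080 + 0.00010 + 0.0000080 + 0.0000076 = 2.0380e-04 /h
MTBF = 1 / λ_sys = 4910 h

4910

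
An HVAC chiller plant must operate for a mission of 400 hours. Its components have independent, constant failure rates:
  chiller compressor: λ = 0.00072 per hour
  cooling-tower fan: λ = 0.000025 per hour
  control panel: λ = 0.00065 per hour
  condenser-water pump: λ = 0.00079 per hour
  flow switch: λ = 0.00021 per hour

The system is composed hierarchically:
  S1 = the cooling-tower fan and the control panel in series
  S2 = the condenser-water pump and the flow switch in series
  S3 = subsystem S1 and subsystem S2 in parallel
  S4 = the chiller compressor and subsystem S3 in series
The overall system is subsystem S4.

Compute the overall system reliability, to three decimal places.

0.691

R(chiller compressor) = exp(−0.00072 × 400) = 0.74976
R(cooling-tower fan) = exp(−0.000025 × 400) = 0.99005
R(control panel) = exp(−0.00065 × 400) = 0.77105
R(condenser-water pump) = exp(−0.00079 × 400) = 0.72906
R(flow switch) = exp(−0.00021 × 400) = 0.91943
Series (cooling-tower fan and control panel): 0.99005 × 0.77105 = 0.76338
Series (condenser-water pump and flow switch): 0.72906 × 0.91943 = 0.67032
Parallel ([0.76338] and [0.67032]): 1 − (1 − 0.76338)(1 − 0.67032) = 0.92199
Series (chiller compressor and [0.92199]): 0.74976 × 0.92199 = 0.691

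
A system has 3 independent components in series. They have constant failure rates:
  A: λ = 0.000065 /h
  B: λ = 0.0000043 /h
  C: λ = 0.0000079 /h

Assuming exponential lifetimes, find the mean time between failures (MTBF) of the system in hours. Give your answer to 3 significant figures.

13000

Series of exponential components: λ_sys = Σ λ_i
λ_sys = 0.000065 + 0.0000043 + 0.0000079 = 7.7200e-05 /h
MTBF = 1 / λ_sys = 13000 h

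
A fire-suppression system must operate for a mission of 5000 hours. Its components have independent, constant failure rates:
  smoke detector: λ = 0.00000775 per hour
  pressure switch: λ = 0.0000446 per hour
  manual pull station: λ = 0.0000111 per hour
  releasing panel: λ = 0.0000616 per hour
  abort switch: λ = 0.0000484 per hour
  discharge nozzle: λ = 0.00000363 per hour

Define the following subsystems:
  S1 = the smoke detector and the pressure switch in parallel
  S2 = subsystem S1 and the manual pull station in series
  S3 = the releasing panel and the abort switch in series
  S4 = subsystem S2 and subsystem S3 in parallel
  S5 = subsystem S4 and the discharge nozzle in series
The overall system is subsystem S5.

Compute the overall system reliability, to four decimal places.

R(smoke detector) = exp(−0.00000775 × 5000) = 0.961991
R(pressure switch) = exp(−0.0000446 × 5000) = 0.800115
R(manual pull station) = exp(−0.0000111 × 5000) = 0.946012
R(releasing panel) = exp(−0.0000616 × 5000) = 0.734915
R(abort switch) = exp(−0.0000484 × 5000) = 0.785056
R(discharge nozzle) = exp(−0.00000363 × 5000) = 0.982014
Parallel (smoke detector and pressure switch): 1 − (1 − 0.961991)(1 − 0.800115) = 0.992403
Series ([0.992403] and manual pull station): 0.992403 × 0.946012 = 0.938825
Series (releasing panel and abort switch): 0.734915 × 0.785056 = 0.576949
Parallel ([0.938825] and [0.576949]): 1 − (1 − 0.938825)(1 − 0.576949) = 0.974120
Series ([0.974120] and discharge nozzle): 0.974120 × 0.982014 = 0.9566

0.9566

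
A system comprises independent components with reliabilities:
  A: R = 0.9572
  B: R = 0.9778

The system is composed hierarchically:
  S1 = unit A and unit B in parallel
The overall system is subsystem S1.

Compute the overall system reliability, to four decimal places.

0.9990

Parallel (A and B): 1 − (1 − 0.957200)(1 − 0.977800) = 0.9990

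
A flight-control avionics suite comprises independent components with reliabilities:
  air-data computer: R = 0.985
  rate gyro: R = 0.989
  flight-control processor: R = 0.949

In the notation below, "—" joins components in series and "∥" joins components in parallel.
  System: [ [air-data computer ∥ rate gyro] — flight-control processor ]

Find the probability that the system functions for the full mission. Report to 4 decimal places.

Parallel (air-data computer and rate gyro): 1 − (1 − 0.985000)(1 − 0.989000) = 0.999835
Series ([0.999835] and flight-control processor): 0.999835 × 0.949000 = 0.9488

0.9488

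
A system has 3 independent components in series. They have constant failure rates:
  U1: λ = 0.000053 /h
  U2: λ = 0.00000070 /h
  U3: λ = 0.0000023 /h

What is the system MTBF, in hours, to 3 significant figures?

17900

Series of exponential components: λ_sys = Σ λ_i
λ_sys = 0.000053 + 0.00000070 + 0.0000023 = 5.6000e-05 /h
MTBF = 1 / λ_sys = 17900 h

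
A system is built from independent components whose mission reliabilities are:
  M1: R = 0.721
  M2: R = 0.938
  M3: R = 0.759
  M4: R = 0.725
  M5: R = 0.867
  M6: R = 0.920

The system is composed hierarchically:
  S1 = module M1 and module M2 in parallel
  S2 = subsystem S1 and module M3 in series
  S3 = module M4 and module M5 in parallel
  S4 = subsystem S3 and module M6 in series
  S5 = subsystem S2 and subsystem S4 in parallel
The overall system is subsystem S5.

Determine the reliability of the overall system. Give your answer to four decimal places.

0.9711

Parallel (M1 and M2): 1 − (1 − 0.721000)(1 − 0.938000) = 0.982702
Series ([0.982702] and M3): 0.982702 × 0.759000 = 0.745871
Parallel (M4 and M5): 1 − (1 − 0.725000)(1 − 0.867000) = 0.963425
Series ([0.963425] and M6): 0.963425 × 0.920000 = 0.886351
Parallel ([0.745871] and [0.886351]): 1 − (1 − 0.745871)(1 − 0.886351) = 0.9711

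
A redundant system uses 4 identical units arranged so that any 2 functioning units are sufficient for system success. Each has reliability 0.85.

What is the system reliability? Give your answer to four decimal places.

0.9880

R = Σ_{i=2}^{4} C(4,i) p^i (1−p)^{4−i} with p = 0.85
C(4,2)·0.85^2·0.15^2 = 0.097538
C(4,3)·0.85^3·0.15^1 = 0.368475
C(4,4)·0.85^4·0.15^0 = 0.522006
Sum = 0.9880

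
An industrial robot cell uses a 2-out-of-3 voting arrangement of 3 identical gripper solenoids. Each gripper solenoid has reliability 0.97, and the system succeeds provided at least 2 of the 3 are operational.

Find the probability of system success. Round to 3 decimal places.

R = Σ_{i=2}^{3} C(3,i) p^i (1−p)^{3−i} with p = 0.97
C(3,2)·0.97^2·0.03^1 = 0.08468
C(3,3)·0.97^3·0.03^0 = 0.91267
Sum = 0.997

0.997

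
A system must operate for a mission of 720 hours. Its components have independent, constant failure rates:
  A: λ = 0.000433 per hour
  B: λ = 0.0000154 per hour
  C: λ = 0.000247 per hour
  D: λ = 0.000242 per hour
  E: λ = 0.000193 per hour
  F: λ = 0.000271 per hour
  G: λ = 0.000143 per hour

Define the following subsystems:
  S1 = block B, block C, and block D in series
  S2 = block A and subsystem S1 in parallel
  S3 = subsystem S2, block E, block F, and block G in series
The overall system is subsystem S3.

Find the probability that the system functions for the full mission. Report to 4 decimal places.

0.5933

R(A) = exp(−0.000433 × 720) = 0.732157
R(B) = exp(−0.0000154 × 720) = 0.988973
R(C) = exp(−0.000247 × 720) = 0.837076
R(D) = exp(−0.000242 × 720) = 0.840095
R(E) = exp(−0.000193 × 720) = 0.870263
R(F) = exp(−0.000271 × 720) = 0.822736
R(G) = exp(−0.000143 × 720) = 0.902163
Series (B, C, and D): 0.988973 × 0.837076 × 0.840095 = 0.695469
Parallel (A and [0.695469]): 1 − (1 − 0.732157)(1 − 0.695469) = 0.918434
Series ([0.918434], E, F, and G): 0.918434 × 0.870263 × 0.822736 × 0.902163 = 0.5933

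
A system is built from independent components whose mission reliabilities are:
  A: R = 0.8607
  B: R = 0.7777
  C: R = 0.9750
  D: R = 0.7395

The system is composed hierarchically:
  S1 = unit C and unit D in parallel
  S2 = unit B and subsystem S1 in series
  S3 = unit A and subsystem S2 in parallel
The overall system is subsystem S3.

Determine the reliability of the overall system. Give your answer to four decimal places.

Parallel (C and D): 1 − (1 − 0.975000)(1 − 0.739500) = 0.993488
Series (B and [0.993488]): 0.777700 × 0.993488 = 0.772636
Parallel (A and [0.772636]): 1 − (1 − 0.860700)(1 − 0.772636) = 0.9683

0.9683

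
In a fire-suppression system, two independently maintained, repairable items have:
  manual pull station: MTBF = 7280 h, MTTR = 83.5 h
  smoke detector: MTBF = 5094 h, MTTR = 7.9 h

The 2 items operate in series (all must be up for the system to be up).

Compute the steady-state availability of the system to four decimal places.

0.9871

A(manual pull station) = MTBF/(MTBF+MTTR) = 7280/(7280+83.5) = 0.988660
A(smoke detector) = MTBF/(MTBF+MTTR) = 5094/(5094+7.9) = 0.998452
Series availability: 0.988660 × 0.998452 = 0.9871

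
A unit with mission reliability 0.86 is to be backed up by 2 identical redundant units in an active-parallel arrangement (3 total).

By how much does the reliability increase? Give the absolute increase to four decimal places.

0.1373

R_before = 0.86
R_after = 1 − (1 − 0.86)^3 = 0.9973
ΔR = 0.9973 − 0.86 = 0.1373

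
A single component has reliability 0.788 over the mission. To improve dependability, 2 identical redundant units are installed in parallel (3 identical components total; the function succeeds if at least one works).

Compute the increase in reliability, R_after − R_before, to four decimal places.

R_before = 0.788
R_after = 1 − (1 − 0.788)^3 = 0.9905
ΔR = 0.9905 − 0.788 = 0.2025

0.2025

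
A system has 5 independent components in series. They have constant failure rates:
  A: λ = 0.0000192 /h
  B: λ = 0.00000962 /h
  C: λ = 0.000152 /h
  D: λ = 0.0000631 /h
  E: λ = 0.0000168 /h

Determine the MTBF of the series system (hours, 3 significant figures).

3840

Series of exponential components: λ_sys = Σ λ_i
λ_sys = 0.0000192 + 0.00000962 + 0.000152 + 0.0000631 + 0.0000168 = 2.6072e-04 /h
MTBF = 1 / λ_sys = 3840 h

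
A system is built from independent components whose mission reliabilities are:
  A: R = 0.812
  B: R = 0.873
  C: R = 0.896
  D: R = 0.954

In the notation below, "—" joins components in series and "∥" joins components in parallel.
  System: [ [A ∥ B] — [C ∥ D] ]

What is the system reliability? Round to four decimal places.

Parallel (A and B): 1 − (1 − 0.812000)(1 − 0.873000) = 0.976124
Parallel (C and D): 1 − (1 − 0.896000)(1 − 0.954000) = 0.995216
Series ([0.976124] and [0.995216]): 0.976124 × 0.995216 = 0.9715

0.9715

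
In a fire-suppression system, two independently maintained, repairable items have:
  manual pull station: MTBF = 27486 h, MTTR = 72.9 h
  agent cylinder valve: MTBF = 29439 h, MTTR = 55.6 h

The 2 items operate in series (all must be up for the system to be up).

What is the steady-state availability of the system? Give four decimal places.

0.9955

A(manual pull station) = MTBF/(MTBF+MTTR) = 27486/(27486+72.9) = 0.997355
A(agent cylinder valve) = MTBF/(MTBF+MTTR) = 29439/(29439+55.6) = 0.998115
Series availability: 0.997355 × 0.998115 = 0.9955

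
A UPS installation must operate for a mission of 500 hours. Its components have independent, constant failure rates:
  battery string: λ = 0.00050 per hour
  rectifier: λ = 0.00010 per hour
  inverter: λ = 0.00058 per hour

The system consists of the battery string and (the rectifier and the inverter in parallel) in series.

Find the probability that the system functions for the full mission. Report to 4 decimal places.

0.7692

R(battery string) = exp(−0.00050 × 500) = 0.778801
R(rectifier) = exp(−0.00010 × 500) = 0.951229
R(inverter) = exp(−0.00058 × 500) = 0.748264
Parallel (rectifier and inverter): 1 − (1 − 0.951229)(1 − 0.748264) = 0.987723
Series (battery string and [0.987723]): 0.778801 × 0.987723 = 0.7692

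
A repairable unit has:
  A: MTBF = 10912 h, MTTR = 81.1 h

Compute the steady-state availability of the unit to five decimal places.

A(A) = MTBF/(MTBF+MTTR) = 10912/(10912+81.1) = 0.99262

0.99262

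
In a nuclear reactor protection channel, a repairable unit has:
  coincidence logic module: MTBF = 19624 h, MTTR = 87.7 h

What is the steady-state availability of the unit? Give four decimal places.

A(coincidence logic module) = MTBF/(MTBF+MTTR) = 19624/(19624+87.7) = 0.9956

0.9956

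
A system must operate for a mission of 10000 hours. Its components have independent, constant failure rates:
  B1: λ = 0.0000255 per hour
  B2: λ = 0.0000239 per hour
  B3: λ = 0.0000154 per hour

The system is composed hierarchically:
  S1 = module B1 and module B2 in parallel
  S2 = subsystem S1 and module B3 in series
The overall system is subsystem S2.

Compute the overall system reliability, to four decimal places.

0.8163

R(B1) = exp(−0.0000255 × 10000) = 0.774916
R(B2) = exp(−0.0000239 × 10000) = 0.787415
R(B3) = exp(−0.0000154 × 10000) = 0.857272
Parallel (B1 and B2): 1 − (1 − 0.774916)(1 − 0.787415) = 0.952151
Series ([0.952151] and B3): 0.952151 × 0.857272 = 0.8163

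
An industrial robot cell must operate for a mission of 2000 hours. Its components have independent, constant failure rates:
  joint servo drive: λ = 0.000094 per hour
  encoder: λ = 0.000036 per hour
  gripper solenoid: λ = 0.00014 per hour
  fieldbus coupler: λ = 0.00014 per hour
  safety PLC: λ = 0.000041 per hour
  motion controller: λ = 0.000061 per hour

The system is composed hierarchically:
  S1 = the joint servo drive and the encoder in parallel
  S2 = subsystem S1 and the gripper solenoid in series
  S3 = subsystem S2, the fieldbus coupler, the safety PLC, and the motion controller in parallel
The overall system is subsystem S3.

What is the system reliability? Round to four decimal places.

R(joint servo drive) = exp(−0.000094 × 2000) = 0.828615
R(encoder) = exp(−0.000036 × 2000) = 0.930531
R(gripper solenoid) = exp(−0.00014 × 2000) = 0.755784
R(fieldbus coupler) = exp(−0.00014 × 2000) = 0.755784
R(safety PLC) = exp(−0.000041 × 2000) = 0.921272
R(motion controller) = exp(−0.000061 × 2000) = 0.885148
Parallel (joint servo drive and encoder): 1 − (1 − 0.828615)(1 − 0.930531) = 0.988094
Series ([0.988094] and gripper solenoid): 0.988094 × 0.755784 = 0.746786
Parallel ([0.746786], fieldbus coupler, safety PLC, and motion controller): 1 − (1 − 0.746786)(1 − 0.755784)(1 − 0.921272)(1 − 0.885148) = 0.9994

0.9994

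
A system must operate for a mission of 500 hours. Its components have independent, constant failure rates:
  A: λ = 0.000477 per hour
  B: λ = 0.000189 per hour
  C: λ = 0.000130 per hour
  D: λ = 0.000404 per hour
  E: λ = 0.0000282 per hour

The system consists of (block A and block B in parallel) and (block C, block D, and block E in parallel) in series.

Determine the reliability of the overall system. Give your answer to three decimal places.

R(A) = exp(−0.000477 × 500) = 0.78781
R(B) = exp(−0.000189 × 500) = 0.90983
R(C) = exp(−0.000130 × 500) = 0.93707
R(D) = exp(−0.000404 × 500) = 0.81709
R(E) = exp(−0.0000282 × 500) = 0.98600
Parallel (A and B): 1 − (1 − 0.78781)(1 − 0.90983) = 0.98087
Parallel (C, D, and E): 1 − (1 − 0.93707)(1 − 0.81709)(1 − 0.98600) = 0.99984
Series ([0.98087] and [0.99984]): 0.98087 × 0.99984 = 0.981

0.981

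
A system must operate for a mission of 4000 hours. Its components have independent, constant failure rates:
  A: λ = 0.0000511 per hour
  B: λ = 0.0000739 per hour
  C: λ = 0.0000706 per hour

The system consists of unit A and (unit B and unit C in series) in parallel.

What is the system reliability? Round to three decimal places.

0.919

R(A) = exp(−0.0000511 × 4000) = 0.81514
R(B) = exp(−0.0000739 × 4000) = 0.74409
R(C) = exp(−0.0000706 × 4000) = 0.75397
Series (B and C): 0.74409 × 0.75397 = 0.56102
Parallel (A and [0.56102]): 1 − (1 − 0.81514)(1 − 0.56102) = 0.919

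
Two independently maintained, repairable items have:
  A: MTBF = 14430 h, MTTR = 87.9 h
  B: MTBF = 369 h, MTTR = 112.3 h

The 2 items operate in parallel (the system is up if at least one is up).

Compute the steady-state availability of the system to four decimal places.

0.9986

A(A) = MTBF/(MTBF+MTTR) = 14430/(14430+87.9) = 0.993945
A(B) = MTBF/(MTBF+MTTR) = 369/(369+112.3) = 0.766674
Parallel availability: 1 − (1 − 0.993945)(1 − 0.766674) = 0.9986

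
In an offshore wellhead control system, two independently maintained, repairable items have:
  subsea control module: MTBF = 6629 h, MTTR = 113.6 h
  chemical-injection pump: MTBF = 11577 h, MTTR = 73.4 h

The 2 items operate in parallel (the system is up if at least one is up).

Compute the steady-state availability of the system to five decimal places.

A(subsea control module) = MTBF/(MTBF+MTTR) = 6629/(6629+113.6) = 0.983152
A(chemical-injection pump) = MTBF/(MTBF+MTTR) = 11577/(11577+73.4) = 0.993700
Parallel availability: 1 − (1 − 0.983152)(1 − 0.993700) = 0.99989

0.99989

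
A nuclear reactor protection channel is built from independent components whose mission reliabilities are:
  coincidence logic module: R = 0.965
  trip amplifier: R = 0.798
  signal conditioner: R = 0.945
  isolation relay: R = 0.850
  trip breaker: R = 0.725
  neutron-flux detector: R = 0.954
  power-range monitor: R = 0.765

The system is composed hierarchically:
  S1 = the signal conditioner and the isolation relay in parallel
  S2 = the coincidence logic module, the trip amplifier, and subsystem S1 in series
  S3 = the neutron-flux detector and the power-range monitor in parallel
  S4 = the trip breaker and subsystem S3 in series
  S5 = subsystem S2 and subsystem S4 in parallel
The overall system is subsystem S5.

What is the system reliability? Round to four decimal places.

0.9332

Parallel (signal conditioner and isolation relay): 1 − (1 − 0.945000)(1 − 0.850000) = 0.991750
Series (coincidence logic module, trip amplifier, and [0.991750]): 0.965000 × 0.798000 × 0.991750 = 0.763717
Parallel (neutron-flux detector and power-range monitor): 1 − (1 − 0.954000)(1 − 0.765000) = 0.989190
Series (trip breaker and [0.989190]): 0.725000 × 0.989190 = 0.717163
Parallel ([0.763717] and [0.717163]): 1 − (1 − 0.763717)(1 − 0.717163) = 0.9332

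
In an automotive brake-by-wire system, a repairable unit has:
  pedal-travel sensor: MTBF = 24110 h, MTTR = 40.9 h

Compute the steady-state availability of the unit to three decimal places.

0.998

A(pedal-travel sensor) = MTBF/(MTBF+MTTR) = 24110/(24110+40.9) = 0.998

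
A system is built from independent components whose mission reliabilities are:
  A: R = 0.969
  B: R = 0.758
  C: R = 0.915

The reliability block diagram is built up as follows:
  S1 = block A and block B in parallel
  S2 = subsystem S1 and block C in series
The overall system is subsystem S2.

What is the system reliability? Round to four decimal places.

0.9081

Parallel (A and B): 1 − (1 − 0.969000)(1 − 0.758000) = 0.992498
Series ([0.992498] and C): 0.992498 × 0.915000 = 0.9081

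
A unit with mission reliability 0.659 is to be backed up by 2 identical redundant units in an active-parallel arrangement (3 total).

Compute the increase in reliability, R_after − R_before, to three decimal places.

R_before = 0.659
R_after = 1 − (1 − 0.659)^3 = 0.960
ΔR = 0.960 − 0.659 = 0.301

0.301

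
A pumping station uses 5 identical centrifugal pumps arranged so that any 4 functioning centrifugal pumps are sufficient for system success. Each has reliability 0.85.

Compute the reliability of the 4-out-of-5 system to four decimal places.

R = Σ_{i=4}^{5} C(5,i) p^i (1−p)^{5−i} with p = 0.85
C(5,4)·0.85^4·0.15^1 = 0.391505
C(5,5)·0.85^5·0.15^0 = 0.443705
Sum = 0.8352

0.8352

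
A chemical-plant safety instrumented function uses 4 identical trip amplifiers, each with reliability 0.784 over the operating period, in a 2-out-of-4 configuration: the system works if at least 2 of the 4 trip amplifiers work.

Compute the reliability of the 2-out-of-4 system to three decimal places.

0.966

R = Σ_{i=2}^{4} C(4,i) p^i (1−p)^{4−i} with p = 0.784
C(4,2)·0.784^2·0.216^2 = 0.17206
C(4,3)·0.784^3·0.216^1 = 0.41635
C(4,4)·0.784^4·0.216^0 = 0.37780
Sum = 0.966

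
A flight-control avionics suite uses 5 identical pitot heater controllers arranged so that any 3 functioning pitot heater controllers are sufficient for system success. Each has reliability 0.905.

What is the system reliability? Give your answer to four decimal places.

R = Σ_{i=3}^{5} C(5,i) p^i (1−p)^{5−i} with p = 0.905
C(5,3)·0.905^3·0.095^2 = 0.066895
C(5,4)·0.905^4·0.095^1 = 0.318631
C(5,5)·0.905^5·0.095^0 = 0.607076
Sum = 0.9926

0.9926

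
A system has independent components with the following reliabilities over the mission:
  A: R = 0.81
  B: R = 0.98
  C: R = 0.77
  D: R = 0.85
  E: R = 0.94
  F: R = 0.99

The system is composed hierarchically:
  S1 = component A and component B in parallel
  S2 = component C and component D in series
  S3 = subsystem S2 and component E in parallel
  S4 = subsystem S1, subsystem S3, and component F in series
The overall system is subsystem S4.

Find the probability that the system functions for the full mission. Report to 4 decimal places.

0.9658

Parallel (A and B): 1 − (1 − 0.810000)(1 − 0.980000) = 0.996200
Series (C and D): 0.770000 × 0.850000 = 0.654500
Parallel ([0.654500] and E): 1 − (1 − 0.654500)(1 − 0.940000) = 0.979270
Series ([0.996200], [0.979270], and F): 0.996200 × 0.979270 × 0.990000 = 0.9658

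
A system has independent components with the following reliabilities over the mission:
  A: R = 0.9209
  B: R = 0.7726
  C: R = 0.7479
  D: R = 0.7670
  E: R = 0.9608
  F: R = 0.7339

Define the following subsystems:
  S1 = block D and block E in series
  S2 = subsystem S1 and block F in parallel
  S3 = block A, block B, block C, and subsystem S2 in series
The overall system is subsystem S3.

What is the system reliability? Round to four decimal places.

0.4949

Series (D and E): 0.767000 × 0.960800 = 0.736934
Parallel ([0.736934] and F): 1 − (1 − 0.736934)(1 − 0.733900) = 0.929998
Series (A, B, C, and [0.929998]): 0.920900 × 0.772600 × 0.747900 × 0.929998 = 0.4949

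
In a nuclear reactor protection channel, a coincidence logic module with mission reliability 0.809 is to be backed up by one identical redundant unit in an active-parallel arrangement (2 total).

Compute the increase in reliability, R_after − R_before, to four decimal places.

0.1545

R_before = 0.809
R_after = 1 − (1 − 0.809)^2 = 0.9635
ΔR = 0.9635 − 0.809 = 0.1545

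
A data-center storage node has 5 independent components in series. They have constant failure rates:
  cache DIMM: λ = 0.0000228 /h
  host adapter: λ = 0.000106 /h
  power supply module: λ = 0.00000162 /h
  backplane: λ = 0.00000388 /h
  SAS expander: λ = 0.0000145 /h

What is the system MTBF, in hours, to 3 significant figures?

6720

Series of exponential components: λ_sys = Σ λ_i
λ_sys = 0.0000228 + 0.000106 + 0.00000162 + 0.00000388 + 0.0000145 = 1.4880e-04 /h
MTBF = 1 / λ_sys = 6720 h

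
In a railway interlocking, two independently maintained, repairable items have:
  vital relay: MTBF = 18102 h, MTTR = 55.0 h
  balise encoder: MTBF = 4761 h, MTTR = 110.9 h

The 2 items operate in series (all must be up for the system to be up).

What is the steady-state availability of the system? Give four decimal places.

A(vital relay) = MTBF/(MTBF+MTTR) = 18102/(18102+55.0) = 0.996971
A(balise encoder) = MTBF/(MTBF+MTTR) = 4761/(4761+110.9) = 0.977237
Series availability: 0.996971 × 0.977237 = 0.9743

0.9743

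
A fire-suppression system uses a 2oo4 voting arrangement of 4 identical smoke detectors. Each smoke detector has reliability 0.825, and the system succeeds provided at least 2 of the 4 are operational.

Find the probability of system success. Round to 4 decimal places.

0.9814

R = Σ_{i=2}^{4} C(4,i) p^i (1−p)^{4−i} with p = 0.825
C(4,2)·0.825^2·0.175^2 = 0.125065
C(4,3)·0.825^3·0.175^1 = 0.393061
C(4,4)·0.825^4·0.175^0 = 0.463250
Sum = 0.9814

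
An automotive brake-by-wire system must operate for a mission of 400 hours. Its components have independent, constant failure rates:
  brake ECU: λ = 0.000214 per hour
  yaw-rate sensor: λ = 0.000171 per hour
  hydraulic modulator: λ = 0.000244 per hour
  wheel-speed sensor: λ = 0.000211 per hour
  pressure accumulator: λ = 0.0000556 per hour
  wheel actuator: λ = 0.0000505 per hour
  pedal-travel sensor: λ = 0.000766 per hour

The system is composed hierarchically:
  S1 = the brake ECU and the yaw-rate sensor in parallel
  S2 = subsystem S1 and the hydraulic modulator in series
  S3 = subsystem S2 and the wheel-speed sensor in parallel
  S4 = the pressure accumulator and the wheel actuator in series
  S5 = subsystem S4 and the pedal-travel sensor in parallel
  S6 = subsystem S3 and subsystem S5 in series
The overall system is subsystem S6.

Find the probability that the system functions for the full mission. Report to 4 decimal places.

R(brake ECU) = exp(−0.000214 × 400) = 0.917961
R(yaw-rate sensor) = exp(−0.000171 × 400) = 0.933887
R(hydraulic modulator) = exp(−0.000244 × 400) = 0.907012
R(wheel-speed sensor) = exp(−0.000211 × 400) = 0.919064
R(pressure accumulator) = exp(−0.0000556 × 400) = 0.978005
R(wheel actuator) = exp(−0.0000505 × 400) = 0.980003
R(pedal-travel sensor) = exp(−0.000766 × 400) = 0.736092
Parallel (brake ECU and yaw-rate sensor): 1 − (1 − 0.917961)(1 − 0.933887) = 0.994576
Series ([0.994576] and hydraulic modulator): 0.994576 × 0.907012 = 0.902092
Parallel ([0.902092] and wheel-speed sensor): 1 − (1 − 0.902092)(1 − 0.919064) = 0.992076
Series (pressure accumulator and wheel actuator): 0.978005 × 0.980003 = 0.958448
Parallel ([0.958448] and pedal-travel sensor): 1 − (1 − 0.958448)(1 − 0.736092) = 0.989034
Series ([0.992076] and [0.989034]): 0.992076 × 0.989034 = 0.9812

0.9812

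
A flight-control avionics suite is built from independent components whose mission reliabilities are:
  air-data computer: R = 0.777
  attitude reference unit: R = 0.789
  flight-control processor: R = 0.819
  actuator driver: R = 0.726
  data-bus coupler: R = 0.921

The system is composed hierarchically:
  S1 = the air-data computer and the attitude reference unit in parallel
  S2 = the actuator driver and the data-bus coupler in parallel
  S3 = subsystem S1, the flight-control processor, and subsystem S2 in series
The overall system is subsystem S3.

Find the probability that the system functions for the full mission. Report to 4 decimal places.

Parallel (air-data computer and attitude reference unit): 1 − (1 − 0.777000)(1 − 0.789000) = 0.952947
Parallel (actuator driver and data-bus coupler): 1 − (1 − 0.726000)(1 − 0.921000) = 0.978354
Series ([0.952947], flight-control processor, and [0.978354]): 0.952947 × 0.819000 × 0.978354 = 0.7636

0.7636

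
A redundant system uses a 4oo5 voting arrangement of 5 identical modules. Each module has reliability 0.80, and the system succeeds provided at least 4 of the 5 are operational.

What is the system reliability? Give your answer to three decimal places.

0.737

R = Σ_{i=4}^{5} C(5,i) p^i (1−p)^{5−i} with p = 0.80
C(5,4)·0.80^4·0.20^1 = 0.40960
C(5,5)·0.80^5·0.20^0 = 0.32768
Sum = 0.737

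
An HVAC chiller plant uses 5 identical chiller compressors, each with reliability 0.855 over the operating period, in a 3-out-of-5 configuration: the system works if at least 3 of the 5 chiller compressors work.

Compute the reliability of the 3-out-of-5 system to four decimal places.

R = Σ_{i=3}^{5} C(5,i) p^i (1−p)^{5−i} with p = 0.855
C(5,3)·0.855^3·0.145^2 = 0.131412
C(5,4)·0.855^4·0.145^1 = 0.387438
C(5,5)·0.855^5·0.145^0 = 0.456910
Sum = 0.9758

0.9758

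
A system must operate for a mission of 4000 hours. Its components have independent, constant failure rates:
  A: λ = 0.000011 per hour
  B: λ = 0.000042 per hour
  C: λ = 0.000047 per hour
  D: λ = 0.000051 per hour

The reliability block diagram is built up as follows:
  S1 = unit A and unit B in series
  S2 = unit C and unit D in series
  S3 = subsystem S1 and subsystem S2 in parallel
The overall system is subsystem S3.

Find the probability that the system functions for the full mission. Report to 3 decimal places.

R(A) = exp(−0.000011 × 4000) = 0.95695
R(B) = exp(−0.000042 × 4000) = 0.84535
R(C) = exp(−0.000047 × 4000) = 0.82861
R(D) = exp(−0.000051 × 4000) = 0.81546
Series (A and B): 0.95695 × 0.84535 = 0.80896
Series (C and D): 0.82861 × 0.81546 = 0.67570
Parallel ([0.80896] and [0.67570]): 1 − (1 − 0.80896)(1 − 0.67570) = 0.938

0.938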